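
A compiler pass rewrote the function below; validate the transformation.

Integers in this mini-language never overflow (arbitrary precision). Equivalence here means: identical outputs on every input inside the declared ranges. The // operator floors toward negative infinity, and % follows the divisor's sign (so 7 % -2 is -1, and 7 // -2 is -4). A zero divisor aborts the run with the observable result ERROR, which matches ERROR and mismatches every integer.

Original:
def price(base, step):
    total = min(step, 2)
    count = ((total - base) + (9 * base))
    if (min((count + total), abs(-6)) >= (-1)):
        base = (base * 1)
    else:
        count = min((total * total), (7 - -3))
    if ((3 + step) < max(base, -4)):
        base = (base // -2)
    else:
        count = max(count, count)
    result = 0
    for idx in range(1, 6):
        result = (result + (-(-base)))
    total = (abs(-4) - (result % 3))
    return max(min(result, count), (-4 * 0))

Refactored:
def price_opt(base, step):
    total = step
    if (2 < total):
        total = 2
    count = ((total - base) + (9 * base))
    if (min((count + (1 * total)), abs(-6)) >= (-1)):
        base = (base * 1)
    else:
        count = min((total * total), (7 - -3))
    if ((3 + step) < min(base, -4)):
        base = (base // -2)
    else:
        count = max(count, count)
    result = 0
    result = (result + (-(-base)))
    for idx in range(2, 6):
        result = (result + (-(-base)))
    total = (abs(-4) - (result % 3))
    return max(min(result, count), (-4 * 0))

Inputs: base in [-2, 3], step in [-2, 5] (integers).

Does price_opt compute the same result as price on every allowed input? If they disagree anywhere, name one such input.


There is a counterexample at base=2, step=-2: 0 on one side, 10 on the other.
price: total = -2; count = 14; (min((count + total), abs(-6)) >= (-1)) -> true; base = 2; ((3 + step) < max(base, -4)) -> true; base = -1; result = 0; [idx=1]; result = -1; [idx=2]; result = -2; [idx=3]; result = -3; [idx=4]; result = -4; [idx=5]; result = -5; total = 3; return 0
price_opt: total = -2; (2 < total) -> false; count = 14; (min((count + (1 * total)), abs(-6)) >= (-1)) -> true; base = 2; ((3 + step) < min(base, -4)) -> false; count = 14; result = 0; result = 2; [idx=2]; result = 4; [idx=3]; result = 6; [idx=4]; result = 8; [idx=5]; result = 10; total = 3; return 10
verdict: not equivalent; witness: base=2, step=-2


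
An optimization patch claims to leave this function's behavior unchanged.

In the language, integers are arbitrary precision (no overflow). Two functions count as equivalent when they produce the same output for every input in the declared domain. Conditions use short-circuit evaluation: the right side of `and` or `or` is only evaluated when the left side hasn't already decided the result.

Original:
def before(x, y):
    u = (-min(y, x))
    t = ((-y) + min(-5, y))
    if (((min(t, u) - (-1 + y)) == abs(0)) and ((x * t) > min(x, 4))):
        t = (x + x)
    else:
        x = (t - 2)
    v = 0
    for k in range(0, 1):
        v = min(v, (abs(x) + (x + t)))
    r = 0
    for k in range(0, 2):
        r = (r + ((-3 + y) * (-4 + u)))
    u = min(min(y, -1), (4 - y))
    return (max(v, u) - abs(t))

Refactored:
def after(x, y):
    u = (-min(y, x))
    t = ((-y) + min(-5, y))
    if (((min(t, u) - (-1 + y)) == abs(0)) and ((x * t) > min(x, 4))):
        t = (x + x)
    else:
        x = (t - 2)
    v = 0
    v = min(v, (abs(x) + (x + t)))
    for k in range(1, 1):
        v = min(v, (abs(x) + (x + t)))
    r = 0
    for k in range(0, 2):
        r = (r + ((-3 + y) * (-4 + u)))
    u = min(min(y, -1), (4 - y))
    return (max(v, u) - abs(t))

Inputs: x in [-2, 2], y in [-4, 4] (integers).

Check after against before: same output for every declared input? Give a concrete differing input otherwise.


Changes here: statement counts differ, min/max/abs usage differs, loop structure differs, arithmetic usage differs; the full 45-point sweep finds no disagreement.
verdict: equivalent


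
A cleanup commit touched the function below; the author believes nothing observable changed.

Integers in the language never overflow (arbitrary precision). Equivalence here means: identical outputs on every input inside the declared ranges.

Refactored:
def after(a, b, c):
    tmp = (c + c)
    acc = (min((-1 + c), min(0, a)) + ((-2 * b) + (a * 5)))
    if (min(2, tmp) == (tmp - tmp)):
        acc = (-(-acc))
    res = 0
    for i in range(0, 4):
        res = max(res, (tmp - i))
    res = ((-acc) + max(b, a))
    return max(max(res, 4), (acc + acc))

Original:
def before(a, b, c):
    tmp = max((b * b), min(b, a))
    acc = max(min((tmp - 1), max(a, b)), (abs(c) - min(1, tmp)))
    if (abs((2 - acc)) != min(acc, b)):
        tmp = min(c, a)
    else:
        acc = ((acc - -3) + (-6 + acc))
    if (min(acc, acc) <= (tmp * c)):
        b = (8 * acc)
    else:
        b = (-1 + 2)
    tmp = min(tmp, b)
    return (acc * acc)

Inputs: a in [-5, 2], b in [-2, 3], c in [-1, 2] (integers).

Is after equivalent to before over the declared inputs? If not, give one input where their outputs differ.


Run the pair on a=-5, b=-2, c=-1.
before: tmp = 4; acc = 0; (abs((2 - acc)) != min(acc, b)) -> true; tmp = -5; (min(acc, acc) <= (tmp * c)) -> true; b = 0; tmp = -5; return 0
after: tmp = -2; acc = -26; (min(2, tmp) == (tmp - tmp)) -> false; res = 0; [i=0]; res = 0; [i=1]; res = 0; [i=2]; res = 0; [i=3]; res = 0; res = 24; return 24
0 against 24: the behavior changed.
verdict: not equivalent; witness: a=-5, b=-2, c=-1


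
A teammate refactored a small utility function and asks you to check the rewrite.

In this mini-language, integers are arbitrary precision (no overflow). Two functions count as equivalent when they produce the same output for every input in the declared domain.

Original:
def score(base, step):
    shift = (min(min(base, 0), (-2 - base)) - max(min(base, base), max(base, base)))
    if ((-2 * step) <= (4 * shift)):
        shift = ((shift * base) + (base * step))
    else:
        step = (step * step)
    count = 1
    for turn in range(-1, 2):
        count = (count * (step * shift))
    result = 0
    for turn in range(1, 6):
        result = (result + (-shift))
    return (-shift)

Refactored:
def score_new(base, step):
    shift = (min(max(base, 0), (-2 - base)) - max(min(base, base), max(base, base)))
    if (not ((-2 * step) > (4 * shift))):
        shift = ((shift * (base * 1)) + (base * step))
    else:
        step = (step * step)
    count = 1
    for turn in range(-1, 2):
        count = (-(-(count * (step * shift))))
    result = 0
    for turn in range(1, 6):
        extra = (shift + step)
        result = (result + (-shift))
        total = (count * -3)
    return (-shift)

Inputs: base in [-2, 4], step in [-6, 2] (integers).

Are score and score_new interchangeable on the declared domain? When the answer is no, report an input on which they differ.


On input base=-2, step=-6, score returns 0 while score_new returns -2.
verdict: not equivalent; witness: base=-2, step=-6


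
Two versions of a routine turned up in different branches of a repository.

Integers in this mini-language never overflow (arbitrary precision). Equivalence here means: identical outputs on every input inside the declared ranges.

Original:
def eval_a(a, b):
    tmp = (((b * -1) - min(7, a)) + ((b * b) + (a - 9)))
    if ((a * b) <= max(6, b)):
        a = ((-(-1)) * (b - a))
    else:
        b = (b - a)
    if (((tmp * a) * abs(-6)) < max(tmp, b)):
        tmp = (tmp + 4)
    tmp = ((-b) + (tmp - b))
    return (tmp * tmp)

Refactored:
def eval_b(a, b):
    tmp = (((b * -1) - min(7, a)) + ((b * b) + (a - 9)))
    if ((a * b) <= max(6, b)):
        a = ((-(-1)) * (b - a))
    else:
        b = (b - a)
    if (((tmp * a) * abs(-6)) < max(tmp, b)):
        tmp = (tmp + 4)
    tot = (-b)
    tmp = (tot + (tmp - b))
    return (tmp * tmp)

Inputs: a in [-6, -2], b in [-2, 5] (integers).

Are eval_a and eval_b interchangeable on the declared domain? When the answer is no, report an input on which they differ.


Equivalent — the differences include local variable names differ, plus statement counts differ, yet no declared input distinguishes the two.
One worked example (a=-3, b=5) — eval_a: tmp becomes 11; next ((a * b) <= max(6, b)) evaluates to true; next a becomes 8; next (((tmp * a) * abs(-6)) < max(tmp, b)) evaluates to false; next tmp becomes 1; next final value 1; eval_b: tmp becomes 11; next ((a * b) <= max(6, b)) evaluates to true; next a becomes 8; next (((tmp * a) * abs(-6)) < max(tmp, b)) evaluates to false; next tot becomes -5; next tmp becomes 1; next final value 1; agreement on 1.
Sweeping the whole domain (40 inputs) finds no disagreement.
verdict: equivalent


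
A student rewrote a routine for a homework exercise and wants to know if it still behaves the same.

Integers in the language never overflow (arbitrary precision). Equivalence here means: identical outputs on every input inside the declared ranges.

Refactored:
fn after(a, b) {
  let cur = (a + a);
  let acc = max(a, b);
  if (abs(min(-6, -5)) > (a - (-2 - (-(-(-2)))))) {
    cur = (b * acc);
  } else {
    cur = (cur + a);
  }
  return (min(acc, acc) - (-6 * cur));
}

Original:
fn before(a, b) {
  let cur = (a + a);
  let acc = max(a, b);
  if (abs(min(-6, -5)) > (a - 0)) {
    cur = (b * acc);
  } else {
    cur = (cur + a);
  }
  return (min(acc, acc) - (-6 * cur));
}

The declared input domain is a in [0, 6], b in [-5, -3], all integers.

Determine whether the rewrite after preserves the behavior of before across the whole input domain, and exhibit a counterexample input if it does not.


Reading the diff, among the changes: constant usage differs; and arithmetic usage differs.
Spot check at a=2, b=-3 — before: cur=4, then acc=2, then (abs(min(-6, -5)) > (a - 0)) is true, then cur=-6, then returns -34. after: cur=4, then acc=2, then (abs(min(-6, -5)) > (a - (-2 - (-(-(-2)))))) is true, then cur=-6, then returns -34. Both give -34.
Sweeping the whole domain (21 inputs) finds no disagreement.
verdict: equivalent


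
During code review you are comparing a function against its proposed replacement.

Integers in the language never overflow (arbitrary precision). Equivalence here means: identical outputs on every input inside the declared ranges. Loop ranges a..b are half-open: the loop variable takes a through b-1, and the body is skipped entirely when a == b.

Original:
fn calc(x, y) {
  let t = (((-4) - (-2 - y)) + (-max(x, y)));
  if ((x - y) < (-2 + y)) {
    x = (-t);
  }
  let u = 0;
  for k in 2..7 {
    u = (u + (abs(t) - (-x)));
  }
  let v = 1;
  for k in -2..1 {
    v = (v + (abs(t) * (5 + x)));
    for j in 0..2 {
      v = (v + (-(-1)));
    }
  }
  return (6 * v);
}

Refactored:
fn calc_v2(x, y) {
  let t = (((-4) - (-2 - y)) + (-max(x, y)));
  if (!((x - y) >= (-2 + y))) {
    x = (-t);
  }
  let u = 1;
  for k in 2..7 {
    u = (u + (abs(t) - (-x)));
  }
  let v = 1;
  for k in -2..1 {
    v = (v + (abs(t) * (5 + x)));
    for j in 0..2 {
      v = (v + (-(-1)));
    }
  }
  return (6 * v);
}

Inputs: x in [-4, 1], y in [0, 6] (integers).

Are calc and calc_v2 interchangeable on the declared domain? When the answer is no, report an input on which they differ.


The edit looks behavioral (`0` became `1`), but over these ranges it never changes the outcome.
Spot check at x=1, y=2 — calc: t := -2 | ((x - y) < (-2 + y)): true | x := 2 | u := 0 | iter k=2: | u := 4 | iter k=3: | u := 8 | iter k=4: | u := 12 | iter k=5: | u := 16 | iter k=6: | u := 20 | v := 1 | iter k=-2: | v := 15 | iter j=0: | v := 16 | iter j=1: | v := 17 | iter k=-1: | v := 31 | iter j=0: | v := 32 | iter j=1: | v := 33 | iter k=0: | v := 47 | iter j=0: | v := 48 | iter j=1: | v := 49 | result 294. calc_v2: t := -2 | (!((x - y) >= (-2 + y))): true | x := 2 | u := 1 | iter k=2: | u := 5 | iter k=3: | u := 9 | iter k=4: | u := 13 | iter k=5: | u := 17 | iter k=6: | u := 21 | v := 1 | iter k=-2: | v := 15 | iter j=0: | v := 16 | iter j=1: | v := 17 | iter k=-1: | v := 31 | iter j=0: | v := 32 | iter j=1: | v := 33 | iter k=0: | v := 47 | iter j=0: | v := 48 | iter j=1: | v := 49 | result 294. Both give 294.
Checked all 42 inputs in the declared domain: the outputs agree on every one.
verdict: equivalent


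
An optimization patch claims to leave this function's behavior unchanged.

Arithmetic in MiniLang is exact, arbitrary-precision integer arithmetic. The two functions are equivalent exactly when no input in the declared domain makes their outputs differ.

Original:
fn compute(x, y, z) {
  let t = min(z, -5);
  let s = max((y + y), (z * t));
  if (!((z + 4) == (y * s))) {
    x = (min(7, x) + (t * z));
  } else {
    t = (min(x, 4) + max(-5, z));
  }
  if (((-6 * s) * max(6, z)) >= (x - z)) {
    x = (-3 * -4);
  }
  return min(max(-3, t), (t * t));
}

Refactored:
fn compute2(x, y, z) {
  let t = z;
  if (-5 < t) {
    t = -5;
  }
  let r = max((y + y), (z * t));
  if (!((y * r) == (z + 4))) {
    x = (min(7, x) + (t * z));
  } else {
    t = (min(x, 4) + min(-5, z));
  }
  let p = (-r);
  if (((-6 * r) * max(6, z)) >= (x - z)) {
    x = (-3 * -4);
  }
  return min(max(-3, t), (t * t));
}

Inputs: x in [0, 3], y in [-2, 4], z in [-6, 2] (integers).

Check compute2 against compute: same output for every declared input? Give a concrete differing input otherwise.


Run the pair on x=2, y=0, z=-4.
compute: t = -5; s = 20; (!((z + 4) == (y * s))) -> false; t = -2; (((-6 * s) * max(6, z)) >= (x - z)) -> false; return -2
compute2: t = -4; (-5 < t) -> true; t = -5; r = 20; (!((y * r) == (z + 4))) -> false; t = -3; p = -20; (((-6 * r) * max(6, z)) >= (x - z)) -> false; return -3
-2 vs -3 — the two versions disagree here.
verdict: not equivalent; witness: x=2, y=0, z=-4


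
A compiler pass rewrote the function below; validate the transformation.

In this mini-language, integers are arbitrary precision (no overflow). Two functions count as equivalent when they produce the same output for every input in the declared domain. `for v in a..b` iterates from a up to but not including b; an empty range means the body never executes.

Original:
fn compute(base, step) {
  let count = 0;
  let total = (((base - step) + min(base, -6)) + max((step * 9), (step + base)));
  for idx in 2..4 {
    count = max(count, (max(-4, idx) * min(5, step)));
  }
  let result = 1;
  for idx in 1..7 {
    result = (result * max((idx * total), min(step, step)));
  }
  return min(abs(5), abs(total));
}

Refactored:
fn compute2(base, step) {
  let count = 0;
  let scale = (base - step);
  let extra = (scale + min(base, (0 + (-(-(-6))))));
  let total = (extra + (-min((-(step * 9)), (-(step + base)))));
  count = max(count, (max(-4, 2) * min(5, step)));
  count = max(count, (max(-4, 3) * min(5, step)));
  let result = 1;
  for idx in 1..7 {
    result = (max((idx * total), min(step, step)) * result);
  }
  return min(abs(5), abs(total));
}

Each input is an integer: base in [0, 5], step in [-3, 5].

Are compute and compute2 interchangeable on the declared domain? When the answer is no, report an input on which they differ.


Although local variable names differ; and constant usage differs; and statement counts differ; and min/max/abs usage differs; and loop structure differs; and arithmetic usage differs, 54/54 inputs agree.
verdict: equivalent


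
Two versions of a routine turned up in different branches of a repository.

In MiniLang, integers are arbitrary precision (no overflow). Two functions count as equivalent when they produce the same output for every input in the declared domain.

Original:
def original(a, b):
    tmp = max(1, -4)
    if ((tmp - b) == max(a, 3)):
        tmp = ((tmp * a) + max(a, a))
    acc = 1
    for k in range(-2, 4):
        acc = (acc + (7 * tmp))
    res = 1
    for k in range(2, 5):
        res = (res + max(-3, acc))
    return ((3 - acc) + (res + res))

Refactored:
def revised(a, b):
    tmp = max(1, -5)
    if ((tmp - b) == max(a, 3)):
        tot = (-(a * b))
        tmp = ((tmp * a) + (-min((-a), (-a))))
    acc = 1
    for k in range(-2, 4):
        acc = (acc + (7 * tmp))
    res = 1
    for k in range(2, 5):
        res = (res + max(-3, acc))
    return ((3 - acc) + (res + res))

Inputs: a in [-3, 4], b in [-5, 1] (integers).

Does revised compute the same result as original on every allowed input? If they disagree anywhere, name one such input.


The one real change (`-4` became `-5`) has no effect anywhere in the declared ranges; all 56 inputs agree.
verdict: equivalent


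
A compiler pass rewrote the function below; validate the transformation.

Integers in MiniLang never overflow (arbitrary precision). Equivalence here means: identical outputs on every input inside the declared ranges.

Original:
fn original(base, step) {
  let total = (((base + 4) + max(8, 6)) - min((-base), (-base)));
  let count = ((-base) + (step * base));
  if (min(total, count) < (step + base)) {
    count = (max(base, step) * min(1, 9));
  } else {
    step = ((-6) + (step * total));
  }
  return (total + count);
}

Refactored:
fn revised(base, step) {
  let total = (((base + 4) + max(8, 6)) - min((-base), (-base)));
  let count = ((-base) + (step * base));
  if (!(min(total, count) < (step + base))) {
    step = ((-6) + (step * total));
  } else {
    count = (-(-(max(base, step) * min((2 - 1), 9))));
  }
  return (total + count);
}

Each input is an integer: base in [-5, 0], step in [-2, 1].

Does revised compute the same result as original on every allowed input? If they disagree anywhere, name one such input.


Changes here: arithmetic usage differs; and constant usage differs; and boolean connective usage differs; the full 24-point sweep finds no disagreement.
verdict: equivalent


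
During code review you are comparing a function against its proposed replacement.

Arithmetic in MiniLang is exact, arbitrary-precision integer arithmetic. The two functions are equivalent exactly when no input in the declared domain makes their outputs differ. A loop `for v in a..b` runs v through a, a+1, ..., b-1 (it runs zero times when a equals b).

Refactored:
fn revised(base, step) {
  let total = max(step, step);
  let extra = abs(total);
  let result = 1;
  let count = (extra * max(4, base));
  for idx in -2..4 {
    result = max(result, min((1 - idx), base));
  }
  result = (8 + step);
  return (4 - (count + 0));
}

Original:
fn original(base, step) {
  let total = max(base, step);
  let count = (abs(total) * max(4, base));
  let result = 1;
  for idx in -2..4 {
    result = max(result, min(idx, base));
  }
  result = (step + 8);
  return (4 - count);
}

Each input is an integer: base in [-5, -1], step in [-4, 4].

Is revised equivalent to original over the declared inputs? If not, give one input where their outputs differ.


Try base=-3, step=-4.
original: total := -3 | count := 12 | result := 1 | iter idx=-2: | result := 1 | iter idx=-1: | result := 1 | iter idx=0: | result := 1 | iter idx=1: | result := 1 | iter idx=2: | result := 1 | iter idx=3: | result := 1 | result := 4 | result -8
revised: total := -4 | extra := 4 | result := 1 | count := 16 | iter idx=-2: | result := 1 | iter idx=-1: | result := 1 | iter idx=0: | result := 1 | iter idx=1: | result := 1 | iter idx=2: | result := 1 | iter idx=3: | result := 1 | result := 4 | result -12
-8 vs -12 — the two versions disagree here.
verdict: not equivalent; witness: base=-3, step=-4


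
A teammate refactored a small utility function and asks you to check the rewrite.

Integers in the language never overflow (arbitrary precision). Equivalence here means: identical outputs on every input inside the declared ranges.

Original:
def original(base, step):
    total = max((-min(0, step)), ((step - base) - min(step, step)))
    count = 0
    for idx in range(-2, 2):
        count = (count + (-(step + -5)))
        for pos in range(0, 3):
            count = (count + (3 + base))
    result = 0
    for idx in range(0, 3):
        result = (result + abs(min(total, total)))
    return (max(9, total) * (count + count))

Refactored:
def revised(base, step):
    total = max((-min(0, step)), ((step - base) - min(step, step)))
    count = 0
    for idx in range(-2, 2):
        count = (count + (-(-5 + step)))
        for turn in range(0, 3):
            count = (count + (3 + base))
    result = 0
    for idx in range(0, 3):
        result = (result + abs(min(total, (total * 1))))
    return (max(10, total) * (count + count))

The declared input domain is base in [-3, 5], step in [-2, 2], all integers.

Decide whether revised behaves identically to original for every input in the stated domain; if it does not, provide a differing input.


Run the pair on base=-3, step=-2.
original: total=3, then count=0, then (idx=-2), then count=7, then (pos=0), then count=7, then (pos=1), then count=7, then (pos=2), then count=7, then (idx=-1), then count=14, then (pos=0), then count=14, then (pos=1), then count=14, then (pos=2), then count=14, then (idx=0), then count=21, then (pos=0), then count=21, then (pos=1), then count=21, then (pos=2), then count=21, then (idx=1), then count=28, then (pos=0), then count=28, then (pos=1), then count=28, then (pos=2), then count=28, then result=0, then (idx=0), then result=3, then (idx=1), then result=6, then (idx=2), then result=9, then returns 504
revised: total=3, then count=0, then (idx=-2), then count=7, then (turn=0), then count=7, then (turn=1), then count=7, then (turn=2), then count=7, then (idx=-1), then count=14, then (turn=0), then count=14, then (turn=1), then count=14, then (turn=2), then count=14, then (idx=0), then count=21, then (turn=0), then count=21, then (turn=1), then count=21, then (turn=2), then count=21, then (idx=1), then count=28, then (turn=0), then count=28, then (turn=1), then count=28, then (turn=2), then count=28, then result=0, then (idx=0), then result=3, then (idx=1), then result=6, then (idx=2), then result=9, then returns 560
504 != 560, so the rewrite changes behavior.
verdict: not equivalent; witness: base=-3, step=-2


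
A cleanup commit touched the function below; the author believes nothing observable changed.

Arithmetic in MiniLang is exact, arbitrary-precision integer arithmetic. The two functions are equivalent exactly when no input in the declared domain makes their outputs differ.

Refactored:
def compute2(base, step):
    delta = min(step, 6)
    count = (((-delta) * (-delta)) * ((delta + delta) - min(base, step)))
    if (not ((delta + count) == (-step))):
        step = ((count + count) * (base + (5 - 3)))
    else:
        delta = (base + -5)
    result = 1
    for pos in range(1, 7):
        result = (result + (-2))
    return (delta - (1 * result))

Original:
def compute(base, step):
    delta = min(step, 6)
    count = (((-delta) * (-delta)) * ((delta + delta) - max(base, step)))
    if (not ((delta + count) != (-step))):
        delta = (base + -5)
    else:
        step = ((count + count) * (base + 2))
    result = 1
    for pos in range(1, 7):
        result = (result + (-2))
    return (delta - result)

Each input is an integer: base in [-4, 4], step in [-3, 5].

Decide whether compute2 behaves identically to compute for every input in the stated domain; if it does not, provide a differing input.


There is a counterexample at base=-4, step=-1: 10 on one side, 2 on the other.
compute: delta = -1; count = -1; (not ((delta + count) != (-step))) -> false; step = 4; result = 1; [pos=1]; result = -1; [pos=2]; result = -3; [pos=3]; result = -5; [pos=4]; result = -7; [pos=5]; result = -9; [pos=6]; result = -11; return 10
compute2: delta = -1; count = 2; (not ((delta + count) == (-step))) -> false; delta = -9; result = 1; [pos=1]; result = -1; [pos=2]; result = -3; [pos=3]; result = -5; [pos=4]; result = -7; [pos=5]; result = -9; [pos=6]; result = -11; return 2
verdict: not equivalent; witness: base=-4, step=-1


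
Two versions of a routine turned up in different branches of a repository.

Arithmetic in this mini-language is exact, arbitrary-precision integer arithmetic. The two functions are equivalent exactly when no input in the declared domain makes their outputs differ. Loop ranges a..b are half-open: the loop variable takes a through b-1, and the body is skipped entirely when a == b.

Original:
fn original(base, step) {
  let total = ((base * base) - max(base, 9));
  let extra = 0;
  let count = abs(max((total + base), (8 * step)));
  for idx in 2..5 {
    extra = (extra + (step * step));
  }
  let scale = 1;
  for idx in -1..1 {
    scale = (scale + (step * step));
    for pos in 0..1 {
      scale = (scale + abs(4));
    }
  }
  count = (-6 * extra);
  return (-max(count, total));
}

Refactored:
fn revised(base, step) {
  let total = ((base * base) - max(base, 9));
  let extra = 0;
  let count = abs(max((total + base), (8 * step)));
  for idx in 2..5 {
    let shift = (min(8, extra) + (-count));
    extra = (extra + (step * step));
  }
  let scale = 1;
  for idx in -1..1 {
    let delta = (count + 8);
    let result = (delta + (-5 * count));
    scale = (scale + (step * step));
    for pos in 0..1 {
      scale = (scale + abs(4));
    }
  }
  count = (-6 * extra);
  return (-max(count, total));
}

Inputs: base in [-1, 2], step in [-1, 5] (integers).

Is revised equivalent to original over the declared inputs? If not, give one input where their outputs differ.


Although min/max/abs usage differs; also constant usage differs; also statement counts differ; also arithmetic usage differs; also local variable names differ, 28/28 inputs agree.
verdict: equivalent


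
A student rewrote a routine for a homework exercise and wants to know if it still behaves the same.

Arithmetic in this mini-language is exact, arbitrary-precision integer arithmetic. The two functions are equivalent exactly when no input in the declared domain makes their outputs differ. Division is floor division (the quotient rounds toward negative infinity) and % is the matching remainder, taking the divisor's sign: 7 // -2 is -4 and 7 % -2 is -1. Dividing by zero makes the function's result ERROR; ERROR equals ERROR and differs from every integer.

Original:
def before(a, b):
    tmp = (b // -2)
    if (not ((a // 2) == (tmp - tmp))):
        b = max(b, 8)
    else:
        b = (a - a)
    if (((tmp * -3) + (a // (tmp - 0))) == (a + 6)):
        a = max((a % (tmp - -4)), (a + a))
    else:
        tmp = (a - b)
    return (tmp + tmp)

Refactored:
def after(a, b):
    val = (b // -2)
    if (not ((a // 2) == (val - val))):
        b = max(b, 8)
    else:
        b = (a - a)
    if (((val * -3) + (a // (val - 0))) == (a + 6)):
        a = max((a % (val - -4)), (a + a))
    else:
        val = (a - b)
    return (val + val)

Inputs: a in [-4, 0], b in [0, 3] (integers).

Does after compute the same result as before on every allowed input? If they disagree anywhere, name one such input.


Equivalent — the differences include local variable names differ, yet no declared input distinguishes the two.
Spot check at a=-2, b=1 — before: tmp = -1; (not ((a // 2) == (tmp - tmp))) -> true; b = 8; (((tmp * -3) + (a // (tmp - 0))) == (a + 6)) -> false; tmp = -10; return -20. after: val = -1; (not ((a // 2) == (val - val))) -> true; b = 8; (((val * -3) + (a // (val - 0))) == (a + 6)) -> false; val = -10; return -20. Both give -20.
An exhaustive pass over the 20 declared inputs shows identical outputs.
verdict: equivalent


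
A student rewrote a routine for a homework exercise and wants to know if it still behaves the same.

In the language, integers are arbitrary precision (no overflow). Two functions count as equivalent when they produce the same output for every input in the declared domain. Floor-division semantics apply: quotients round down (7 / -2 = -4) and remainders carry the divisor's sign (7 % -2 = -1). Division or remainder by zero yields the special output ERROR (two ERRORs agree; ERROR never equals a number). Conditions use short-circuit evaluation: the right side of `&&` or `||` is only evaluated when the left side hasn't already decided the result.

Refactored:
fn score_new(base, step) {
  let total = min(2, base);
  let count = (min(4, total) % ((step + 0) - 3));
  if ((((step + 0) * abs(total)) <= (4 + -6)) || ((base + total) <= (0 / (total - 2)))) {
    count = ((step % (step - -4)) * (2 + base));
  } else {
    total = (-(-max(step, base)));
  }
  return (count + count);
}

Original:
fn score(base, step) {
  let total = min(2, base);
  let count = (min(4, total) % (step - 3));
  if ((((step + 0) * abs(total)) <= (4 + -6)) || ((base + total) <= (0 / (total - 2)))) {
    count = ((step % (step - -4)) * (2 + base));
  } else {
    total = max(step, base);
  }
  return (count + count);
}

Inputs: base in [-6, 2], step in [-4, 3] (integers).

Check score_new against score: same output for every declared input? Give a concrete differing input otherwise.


The two are interchangeable: arithmetic usage differs, and constant usage differs, and every declared input agrees.
Spot check at base=-1, step=-4 — score: total becomes -1; next count becomes -1; next ((((step + 0) * abs(total)) <= (4 + -6)) || ((base + total) <= (0 / (total - 2)))) evaluates to true; next hits division by zero so the output is ERROR. score_new: total becomes -1; next count becomes -1; next ((((step + 0) * abs(total)) <= (4 + -6)) || ((base + total) <= (0 / (total - 2)))) evaluates to true; next hits division by zero so the output is ERROR. Both give ERROR.
Across all 72 domain points the two functions coincide.
verdict: equivalent


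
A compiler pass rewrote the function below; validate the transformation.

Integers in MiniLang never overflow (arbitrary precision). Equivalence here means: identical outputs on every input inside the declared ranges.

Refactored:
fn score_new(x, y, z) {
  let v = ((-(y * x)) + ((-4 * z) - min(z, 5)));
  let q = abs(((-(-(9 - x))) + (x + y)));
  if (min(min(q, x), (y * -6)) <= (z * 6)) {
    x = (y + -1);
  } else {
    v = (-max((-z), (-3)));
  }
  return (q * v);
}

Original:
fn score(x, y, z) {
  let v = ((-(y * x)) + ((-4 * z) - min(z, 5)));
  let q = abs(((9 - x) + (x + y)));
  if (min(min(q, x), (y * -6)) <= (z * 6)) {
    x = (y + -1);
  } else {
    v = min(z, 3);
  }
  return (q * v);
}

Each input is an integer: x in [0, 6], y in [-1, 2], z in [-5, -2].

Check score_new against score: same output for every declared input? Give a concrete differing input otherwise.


Reading the diff, among the changes: min/max/abs usage differs.
One worked example (x=6, y=1, z=-3) — score: v := 9 | q := 10 | (min(min(q, x), (y * -6)) <= (z * 6)): false | v := -3 | result -30; score_new: v := 9 | q := 10 | (min(min(q, x), (y * -6)) <= (z * 6)): false | v := -3 | result -30; agreement on -30.
Across all 112 domain points the two functions coincide.
verdict: equivalent


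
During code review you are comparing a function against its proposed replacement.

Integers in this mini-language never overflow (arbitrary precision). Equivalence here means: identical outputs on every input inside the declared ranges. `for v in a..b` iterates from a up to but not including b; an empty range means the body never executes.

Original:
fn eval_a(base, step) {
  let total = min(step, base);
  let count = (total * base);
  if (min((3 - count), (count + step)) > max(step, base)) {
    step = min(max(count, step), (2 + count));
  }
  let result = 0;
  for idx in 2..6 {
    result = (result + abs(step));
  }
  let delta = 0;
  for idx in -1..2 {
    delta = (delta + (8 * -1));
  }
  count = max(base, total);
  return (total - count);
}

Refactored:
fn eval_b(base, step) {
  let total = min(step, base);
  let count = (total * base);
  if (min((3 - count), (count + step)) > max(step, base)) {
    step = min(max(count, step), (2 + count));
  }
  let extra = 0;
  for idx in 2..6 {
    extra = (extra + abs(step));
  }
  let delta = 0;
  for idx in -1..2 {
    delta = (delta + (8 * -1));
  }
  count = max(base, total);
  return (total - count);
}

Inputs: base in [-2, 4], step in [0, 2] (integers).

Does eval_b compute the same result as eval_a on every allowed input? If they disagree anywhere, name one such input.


Comparing the listings, the differences include: local variable names differ.
Spot check at base=3, step=2 — eval_a: total := 2 | count := 6 | (min((3 - count), (count + step)) > max(step, base)): false | result := 0 | iter idx=2: | result := 2 | iter idx=3: | result := 4 | iter idx=4: | result := 6 | iter idx=5: | result := 8 | delta := 0 | iter idx=-1: | delta := -8 | iter idx=0: | delta := -16 | iter idx=1: | delta := -24 | count := 3 | result -1. eval_b: total := 2 | count := 6 | (min((3 - count), (count + step)) > max(step, base)): false | extra := 0 | iter idx=2: | extra := 2 | iter idx=3: | extra := 4 | iter idx=4: | extra := 6 | iter idx=5: | extra := 8 | delta := 0 | iter idx=-1: | delta := -8 | iter idx=0: | delta := -16 | iter idx=1: | delta := -24 | count := 3 | result -1. Both give -1.
Across all 21 domain points the two functions coincide.
verdict: equivalent


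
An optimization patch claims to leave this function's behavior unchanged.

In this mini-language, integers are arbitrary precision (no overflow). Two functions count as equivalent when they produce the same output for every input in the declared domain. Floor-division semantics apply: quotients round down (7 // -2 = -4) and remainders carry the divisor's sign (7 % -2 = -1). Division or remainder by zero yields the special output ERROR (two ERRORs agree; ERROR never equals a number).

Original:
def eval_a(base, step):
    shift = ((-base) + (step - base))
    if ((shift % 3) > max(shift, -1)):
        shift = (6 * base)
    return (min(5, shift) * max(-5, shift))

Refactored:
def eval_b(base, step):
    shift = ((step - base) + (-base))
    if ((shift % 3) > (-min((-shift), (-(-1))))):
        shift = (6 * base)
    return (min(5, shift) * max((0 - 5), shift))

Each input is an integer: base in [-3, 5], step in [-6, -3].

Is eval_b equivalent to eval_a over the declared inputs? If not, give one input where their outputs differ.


The two are interchangeable: constant usage differs, arithmetic usage differs, min/max/abs usage differs, and every declared input agrees.
Tracing base=2, step=-3: eval_a: shift = -7; ((shift % 3) > max(shift, -1)) -> true; shift = 12; return 60 | eval_b: shift = -7; ((shift % 3) > (-min((-shift), (-(-1))))) -> true; shift = 12; return 60 — matching result 60.
Sweeping the whole domain (36 inputs) finds no disagreement.
verdict: equivalent


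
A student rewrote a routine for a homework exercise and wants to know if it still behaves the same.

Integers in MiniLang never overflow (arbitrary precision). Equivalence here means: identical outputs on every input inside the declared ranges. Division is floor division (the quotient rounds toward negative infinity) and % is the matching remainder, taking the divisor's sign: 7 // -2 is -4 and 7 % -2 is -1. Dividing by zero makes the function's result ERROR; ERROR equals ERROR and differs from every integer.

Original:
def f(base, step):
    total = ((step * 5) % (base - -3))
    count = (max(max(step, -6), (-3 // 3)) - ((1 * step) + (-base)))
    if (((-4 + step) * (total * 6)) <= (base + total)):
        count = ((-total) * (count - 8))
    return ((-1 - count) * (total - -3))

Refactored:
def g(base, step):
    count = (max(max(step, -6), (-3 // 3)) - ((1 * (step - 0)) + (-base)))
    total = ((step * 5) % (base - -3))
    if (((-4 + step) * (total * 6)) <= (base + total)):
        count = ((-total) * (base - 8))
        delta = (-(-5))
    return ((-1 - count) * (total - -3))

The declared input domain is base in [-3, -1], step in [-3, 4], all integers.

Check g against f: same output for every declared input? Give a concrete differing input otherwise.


Evaluate both at base=-1, step=-3.
f: total = 1; count = 1; (((-4 + step) * (total * 6)) <= (base + total)) -> true; count = 7; return -32
g: count = 1; total = 1; (((-4 + step) * (total * 6)) <= (base + total)) -> true; count = 9; delta = 5; return -40
-32 != -40, so the rewrite changes behavior.
verdict: not equivalent; witness: base=-1, step=-3


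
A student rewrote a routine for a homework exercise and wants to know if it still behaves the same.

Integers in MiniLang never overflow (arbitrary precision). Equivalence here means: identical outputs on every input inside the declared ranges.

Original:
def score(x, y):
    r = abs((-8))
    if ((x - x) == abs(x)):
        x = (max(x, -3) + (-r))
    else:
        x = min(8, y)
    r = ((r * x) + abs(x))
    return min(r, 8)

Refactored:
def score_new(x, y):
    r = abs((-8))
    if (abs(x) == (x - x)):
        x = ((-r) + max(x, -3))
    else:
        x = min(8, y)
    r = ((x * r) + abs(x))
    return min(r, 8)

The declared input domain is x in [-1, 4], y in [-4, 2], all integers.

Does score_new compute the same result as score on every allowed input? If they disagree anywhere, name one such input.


Equivalent — the differences include same computation, different form, yet no declared input distinguishes the two.
One worked example (x=4, y=-2) — score: r=8, then ((x - x) == abs(x)) is false, then x=-2, then r=-14, then returns -14; score_new: r=8, then (abs(x) == (x - x)) is false, then x=-2, then r=-14, then returns -14; agreement on -14.
Every one of the 42 inputs gives matching results.
verdict: equivalent


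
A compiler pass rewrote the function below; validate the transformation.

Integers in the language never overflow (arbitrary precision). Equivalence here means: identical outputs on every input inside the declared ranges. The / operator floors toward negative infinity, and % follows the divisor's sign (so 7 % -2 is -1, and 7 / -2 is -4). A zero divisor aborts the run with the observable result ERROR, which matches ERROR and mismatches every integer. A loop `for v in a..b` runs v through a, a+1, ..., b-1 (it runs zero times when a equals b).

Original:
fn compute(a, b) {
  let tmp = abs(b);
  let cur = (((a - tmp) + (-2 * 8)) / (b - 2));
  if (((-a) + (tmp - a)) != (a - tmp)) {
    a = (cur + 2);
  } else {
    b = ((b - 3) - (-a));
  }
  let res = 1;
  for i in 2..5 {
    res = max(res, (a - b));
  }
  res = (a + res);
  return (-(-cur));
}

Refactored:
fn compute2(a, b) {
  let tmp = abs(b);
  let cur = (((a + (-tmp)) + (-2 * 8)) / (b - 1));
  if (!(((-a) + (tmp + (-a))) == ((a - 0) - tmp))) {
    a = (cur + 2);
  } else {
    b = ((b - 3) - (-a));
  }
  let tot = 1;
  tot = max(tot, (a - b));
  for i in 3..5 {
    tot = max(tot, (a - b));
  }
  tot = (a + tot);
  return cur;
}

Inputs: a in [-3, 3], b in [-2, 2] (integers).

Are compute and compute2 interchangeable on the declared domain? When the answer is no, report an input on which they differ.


Evaluate both at a=-3, b=-2.
compute: tmp = 2; cur = 5; (((-a) + (tmp - a)) != (a - tmp)) -> true; a = 7; res = 1; [i=2]; res = 9; [i=3]; res = 9; [i=4]; res = 9; res = 16; return 5
compute2: tmp = 2; cur = 7; (!(((-a) + (tmp + (-a))) == ((a - 0) - tmp))) -> true; a = 9; tot = 1; tot = 11; [i=3]; tot = 11; [i=4]; tot = 11; tot = 20; return 7
5 and 7 differ, so these are not the same function on this domain.
verdict: not equivalent; witness: a=-3, b=-2


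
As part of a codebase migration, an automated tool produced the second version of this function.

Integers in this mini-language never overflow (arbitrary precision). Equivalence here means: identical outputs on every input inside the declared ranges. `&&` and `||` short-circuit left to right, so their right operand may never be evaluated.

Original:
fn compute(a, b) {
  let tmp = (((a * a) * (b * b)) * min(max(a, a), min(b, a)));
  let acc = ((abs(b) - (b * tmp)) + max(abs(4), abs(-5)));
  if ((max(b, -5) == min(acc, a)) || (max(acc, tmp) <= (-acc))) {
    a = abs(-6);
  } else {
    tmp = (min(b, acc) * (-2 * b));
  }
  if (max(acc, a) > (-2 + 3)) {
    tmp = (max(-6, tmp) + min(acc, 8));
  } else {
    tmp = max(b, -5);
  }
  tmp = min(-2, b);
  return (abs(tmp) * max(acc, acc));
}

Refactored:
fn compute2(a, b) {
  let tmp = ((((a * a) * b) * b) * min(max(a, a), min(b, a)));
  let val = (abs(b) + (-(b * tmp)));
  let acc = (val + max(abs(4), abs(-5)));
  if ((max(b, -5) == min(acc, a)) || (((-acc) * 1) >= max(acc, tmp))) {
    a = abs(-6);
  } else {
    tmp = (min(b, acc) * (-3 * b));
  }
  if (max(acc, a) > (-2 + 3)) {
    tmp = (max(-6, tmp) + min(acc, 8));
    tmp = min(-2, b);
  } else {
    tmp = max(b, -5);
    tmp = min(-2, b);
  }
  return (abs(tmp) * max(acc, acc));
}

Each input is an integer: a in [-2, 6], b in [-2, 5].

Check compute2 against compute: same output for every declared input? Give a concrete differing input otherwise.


The suspicious edit (`-2` became `-3`) never changes the result for any input inside the declared domain.
Spot check at a=6, b=-2 — compute: tmp = -288; acc = -569; ((max(b, -5) == min(acc, a)) || (max(acc, tmp) <= (-acc))) -> true; a = 6; (max(acc, a) > (-2 + 3)) -> true; tmp = -575; tmp = -2; return -1138. compute2: tmp = -288; val = -574; acc = -569; ((max(b, -5) == min(acc, a)) || (((-acc) * 1) >= max(acc, tmp))) -> true; a = 6; (max(acc, a) > (-2 + 3)) -> true; tmp = -575; tmp = -2; return -1138. Both give -1138.
Sweeping the whole domain (72 inputs) finds no disagreement.
verdict: equivalent
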